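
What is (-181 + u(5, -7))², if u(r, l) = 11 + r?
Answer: 27225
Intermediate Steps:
(-181 + u(5, -7))² = (-181 + (11 + 5))² = (-181 + 16)² = (-165)² = 27225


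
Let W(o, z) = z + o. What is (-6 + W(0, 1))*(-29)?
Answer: 145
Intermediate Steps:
W(o, z) = o + z
(-6 + W(0, 1))*(-29) = (-6 + (0 + 1))*(-29) = (-6 + 1)*(-29) = -5*(-29) = 145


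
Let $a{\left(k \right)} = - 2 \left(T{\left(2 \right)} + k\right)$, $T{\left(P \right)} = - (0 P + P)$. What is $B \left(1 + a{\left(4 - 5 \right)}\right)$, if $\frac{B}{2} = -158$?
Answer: $-2212$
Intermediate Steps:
$T{\left(P \right)} = - P$ ($T{\left(P \right)} = - (0 + P) = - P$)
$B = -316$ ($B = 2 \left(-158\right) = -316$)
$a{\left(k \right)} = 4 - 2 k$ ($a{\left(k \right)} = - 2 \left(\left(-1\right) 2 + k\right) = - 2 \left(-2 + k\right) = 4 - 2 k$)
$B \left(1 + a{\left(4 - 5 \right)}\right) = - 316 \left(1 + \left(4 - 2 \left(4 - 5\right)\right)\right) = - 316 \left(1 + \left(4 - -2\right)\right) = - 316 \left(1 + \left(4 + 2\right)\right) = - 316 \left(1 + 6\right) = \left(-316\right) 7 = -2212$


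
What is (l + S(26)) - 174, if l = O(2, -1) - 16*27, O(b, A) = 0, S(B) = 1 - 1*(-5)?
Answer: -600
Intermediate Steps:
S(B) = 6 (S(B) = 1 + 5 = 6)
l = -432 (l = 0 - 16*27 = 0 - 432 = -432)
(l + S(26)) - 174 = (-432 + 6) - 174 = -426 - 174 = -600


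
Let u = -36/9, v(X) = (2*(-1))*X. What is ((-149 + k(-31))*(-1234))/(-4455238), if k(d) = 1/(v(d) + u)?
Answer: -5331497/129201902 ≈ -0.041265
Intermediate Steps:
v(X) = -2*X
u = -4 (u = -36*⅑ = -4)
k(d) = 1/(-4 - 2*d) (k(d) = 1/(-2*d - 4) = 1/(-4 - 2*d))
((-149 + k(-31))*(-1234))/(-4455238) = ((-149 - 1/(4 + 2*(-31)))*(-1234))/(-4455238) = ((-149 - 1/(4 - 62))*(-1234))*(-1/4455238) = ((-149 - 1/(-58))*(-1234))*(-1/4455238) = ((-149 - 1*(-1/58))*(-1234))*(-1/4455238) = ((-149 + 1/58)*(-1234))*(-1/4455238) = -8641/58*(-1234)*(-1/4455238) = (5331497/29)*(-1/4455238) = -5331497/129201902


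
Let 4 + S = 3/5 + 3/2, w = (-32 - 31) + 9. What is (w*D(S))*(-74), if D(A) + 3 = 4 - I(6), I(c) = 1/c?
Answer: 3330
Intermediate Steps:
w = -54 (w = -63 + 9 = -54)
S = -19/10 (S = -4 + (3/5 + 3/2) = -4 + 21/10 = -19/10 ≈ -1.9000)
D(A) = 5/6 (D(A) = -3 + (4 - 1/6) = -3 + 23/6 = 5/6)
(w*D(S))*(-74) = -54*5/6*(-74) = -45*(-74) = 3330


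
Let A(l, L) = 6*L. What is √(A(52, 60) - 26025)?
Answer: I*√25665 ≈ 160.2*I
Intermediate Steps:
√(A(52, 60) - 26025) = √(6*60 - 26025) = √(360 - 26025) = √(-25665) = I*√25665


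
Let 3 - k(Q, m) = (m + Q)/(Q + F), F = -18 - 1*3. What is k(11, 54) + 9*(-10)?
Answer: -161/2 ≈ -80.500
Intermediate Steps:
F = -21 (F = -18 - 3 = -21)
k(Q, m) = 3 - (Q + m)/(-21 + Q) (k(Q, m) = 3 - (m + Q)/(Q - 21) = 3 - (Q + m)/(-21 + Q))
k(11, 54) + 9*(-10) = (-63 - 1*54 + 2*11)/(-21 + 11) + 9*(-10) = (-63 - 54 + 22)/(-10) - 90 = -1/10*(-95) - 90 = 19/2 - 90 = -161/2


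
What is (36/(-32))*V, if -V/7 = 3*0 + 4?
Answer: 63/2 ≈ 31.500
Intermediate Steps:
V = -28 (V = -7*(3*0 + 4) = -7*(0 + 4) = -7*4 = -28)
(36/(-32))*V = (36/(-32))*(-28) = -1/32*36*(-28) = -9/8*(-28) = 63/2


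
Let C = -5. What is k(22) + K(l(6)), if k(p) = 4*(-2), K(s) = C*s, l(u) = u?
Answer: -38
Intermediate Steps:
K(s) = -5*s
k(p) = -8
k(22) + K(l(6)) = -8 - 5*6 = -8 - 30 = -38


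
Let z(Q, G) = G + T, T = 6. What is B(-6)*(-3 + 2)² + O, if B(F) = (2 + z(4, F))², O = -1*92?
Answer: -88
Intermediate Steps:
z(Q, G) = 6 + G (z(Q, G) = G + 6 = 6 + G)
O = -92
B(F) = (8 + F)² (B(F) = (2 + (6 + F))² = (8 + F)²)
B(-6)*(-3 + 2)² + O = (8 - 6)²*(-3 + 2)² - 92 = 2²*(-1)² - 92 = 4*1 - 92 = 4 - 92 = -88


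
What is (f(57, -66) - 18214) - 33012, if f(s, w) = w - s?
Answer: -51349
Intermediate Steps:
(f(57, -66) - 18214) - 33012 = ((-66 - 1*57) - 18214) - 33012 = ((-66 - 57) - 18214) - 33012 = (-123 - 18214) - 33012 = -18337 - 33012 = -51349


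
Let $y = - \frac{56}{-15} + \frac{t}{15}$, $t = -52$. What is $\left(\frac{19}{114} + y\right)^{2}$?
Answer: $\frac{169}{900} \approx 0.18778$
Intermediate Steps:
$y = \frac{4}{15}$ ($y = - \frac{56}{-15} - \frac{52}{15} = \left(-56\right) \left(- \frac{1}{15}\right) - \frac{52}{15} = \frac{56}{15} - \frac{52}{15} = \frac{4}{15} \approx 0.26667$)
$\left(\frac{19}{114} + y\right)^{2} = \left(\frac{19}{114} + \frac{4}{15}\right)^{2} = \left(19 \cdot \frac{1}{114} + \frac{4}{15}\right)^{2} = \left(\frac{1}{6} + \frac{4}{15}\right)^{2} = \left(\frac{13}{30}\right)^{2} = \frac{169}{900}$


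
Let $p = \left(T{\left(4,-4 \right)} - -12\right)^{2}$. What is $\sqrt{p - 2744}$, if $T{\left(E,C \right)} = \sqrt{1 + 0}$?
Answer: $5 i \sqrt{103} \approx 50.744 i$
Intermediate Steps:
$T{\left(E,C \right)} = 1$ ($T{\left(E,C \right)} = \sqrt{1} = 1$)
$p = 169$ ($p = \left(1 - -12\right)^{2} = \left(1 + 12\right)^{2} = 13^{2} = 169$)
$\sqrt{p - 2744} = \sqrt{169 - 2744} = \sqrt{-2575} = 5 i \sqrt{103}$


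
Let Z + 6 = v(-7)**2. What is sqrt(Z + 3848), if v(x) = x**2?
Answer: sqrt(6243) ≈ 79.013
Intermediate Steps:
Z = 2395 (Z = -6 + ((-7)**2)**2 = -6 + 49**2 = -6 + 2401 = 2395)
sqrt(Z + 3848) = sqrt(2395 + 3848) = sqrt(6243)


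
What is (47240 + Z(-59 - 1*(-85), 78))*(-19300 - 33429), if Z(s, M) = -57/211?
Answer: -525580684007/211 ≈ -2.4909e+9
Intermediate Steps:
Z(s, M) = -57/211 (Z(s, M) = -57*1/211 = -57/211)
(47240 + Z(-59 - 1*(-85), 78))*(-19300 - 33429) = (47240 - 57/211)*(-19300 - 33429) = (9967583/211)*(-52729) = -525580684007/211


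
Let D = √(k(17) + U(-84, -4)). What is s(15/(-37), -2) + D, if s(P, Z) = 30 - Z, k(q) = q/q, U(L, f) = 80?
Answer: 41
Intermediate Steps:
k(q) = 1
D = 9 (D = √(1 + 80) = √81 = 9)
s(15/(-37), -2) + D = (30 - 1*(-2)) + 9 = (30 + 2) + 9 = 32 + 9 = 41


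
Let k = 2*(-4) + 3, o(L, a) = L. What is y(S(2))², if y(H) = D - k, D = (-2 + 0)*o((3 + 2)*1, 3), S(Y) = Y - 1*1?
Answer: 25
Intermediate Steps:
S(Y) = -1 + Y (S(Y) = Y - 1 = -1 + Y)
k = -5 (k = -8 + 3 = -5)
D = -10 (D = (-2 + 0)*((3 + 2)*1) = -10 ≈ -10.000)
y(H) = -5 (y(H) = -10 - 1*(-5) = -10 + 5 = -5)
y(S(2))² = (-5)² = 25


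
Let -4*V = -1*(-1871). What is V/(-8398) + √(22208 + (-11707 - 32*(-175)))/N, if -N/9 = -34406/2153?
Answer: 1871/33592 + 2153*√1789/103218 ≈ 0.93795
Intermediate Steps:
N = 309654/2153 (N = -(-309654)/2153 = -9*(-34406/2153) = 309654/2153 ≈ 143.82)
V = -1871/4 (V = -(-1)*(-1871)/4 = -¼*1871 = -1871/4 ≈ -467.75)
V/(-8398) + √(22208 + (-11707 - 32*(-175)))/N = -1871/4/(-8398) + √(22208 + (-11707 - 32*(-175)))/(309654/2153) = -1871/4*(-1/8398) + √(22208 + (-11707 - 1*(-5600)))*(2153/309654) = 1871/33592 + √(22208 + (-11707 + 5600))*(2153/309654) = 1871/33592 + √(22208 - 6107)*(2153/309654) = 1871/33592 + √16101*(2153/309654) = 1871/33592 + (3*√1789)*(2153/309654) = 1871/33592 + 2153*√1789/103218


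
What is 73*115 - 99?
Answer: 8296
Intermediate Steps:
73*115 - 99 = 8395 - 99 = 8296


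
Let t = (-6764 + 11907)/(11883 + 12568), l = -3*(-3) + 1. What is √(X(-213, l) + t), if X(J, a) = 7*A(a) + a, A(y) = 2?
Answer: √295391533/3493 ≈ 4.9204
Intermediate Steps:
l = 10 (l = 9 + 1 = 10)
X(J, a) = 14 + a (X(J, a) = 7*2 + a = 14 + a)
t = 5143/24451 ≈ 0.21034
√(X(-213, l) + t) = √((14 + 10) + 5143/24451) = √(24 + 5143/24451) = √(591967/24451) = √295391533/3493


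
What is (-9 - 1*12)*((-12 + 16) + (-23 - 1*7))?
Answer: 546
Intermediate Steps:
(-9 - 1*12)*((-12 + 16) + (-23 - 1*7)) = (-9 - 12)*(4 + (-23 - 7)) = -21*(4 - 30) = -21*(-26) = 546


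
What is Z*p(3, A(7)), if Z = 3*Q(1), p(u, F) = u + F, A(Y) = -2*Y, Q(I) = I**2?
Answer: -33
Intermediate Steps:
p(u, F) = F + u
Z = 3 (Z = 3*1**2 = 3*1 = 3)
Z*p(3, A(7)) = 3*(-2*7 + 3) = 3*(-14 + 3) = 3*(-11) = -33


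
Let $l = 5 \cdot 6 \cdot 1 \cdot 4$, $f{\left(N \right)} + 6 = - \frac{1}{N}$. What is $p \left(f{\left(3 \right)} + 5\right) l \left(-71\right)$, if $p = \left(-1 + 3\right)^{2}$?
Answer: $45440$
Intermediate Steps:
$f{\left(N \right)} = -6 - \frac{1}{N}$
$p = 4$ ($p = 2^{2} = 4$)
$l = 120$ ($l = 5 \cdot 6 \cdot 4 = 5 \cdot 24 = 120$)
$p \left(f{\left(3 \right)} + 5\right) l \left(-71\right) = 4 \left(\left(-6 - \frac{1}{3}\right) + 5\right) 120 \left(-71\right) = 4 \left(- \frac{19}{3} + 5\right) 120 \left(-71\right) = 4 \left(\left(- \frac{4}{3}\right) 120\right) \left(-71\right) = 4 \left(-160\right) \left(-71\right) = \left(-640\right) \left(-71\right) = 45440$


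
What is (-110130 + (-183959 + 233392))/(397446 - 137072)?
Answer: -60697/260374 ≈ -0.23311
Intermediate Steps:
(-110130 + (-183959 + 233392))/(397446 - 137072) = (-110130 + 49433)/260374 = -60697*1/260374 = -60697/260374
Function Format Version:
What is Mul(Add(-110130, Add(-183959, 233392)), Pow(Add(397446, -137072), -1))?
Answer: Rational(-60697, 260374) ≈ -0.23311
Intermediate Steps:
Mul(Add(-110130, Add(-183959, 233392)), Pow(Add(397446, -137072), -1)) = Mul(Add(-110130, 49433), Pow(260374, -1)) = Mul(-60697, Rational(1, 260374)) = Rational(-60697, 260374)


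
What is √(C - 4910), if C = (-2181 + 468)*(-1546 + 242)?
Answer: √2228842 ≈ 1492.9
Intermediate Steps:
C = 2233752 (C = -1713*(-1304) = 2233752)
√(C - 4910) = √(2233752 - 4910) = √2228842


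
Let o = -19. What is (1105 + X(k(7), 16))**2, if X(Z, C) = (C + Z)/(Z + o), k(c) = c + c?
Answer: 1207801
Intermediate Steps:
k(c) = 2*c
X(Z, C) = (C + Z)/(-19 + Z) (X(Z, C) = (C + Z)/(Z - 19) = (C + Z)/(-19 + Z))
(1105 + X(k(7), 16))**2 = (1105 + (16 + 2*7)/(-19 + 2*7))**2 = (1105 + (16 + 14)/(-19 + 14))**2 = (1105 + 30/(-5))**2 = (1105 - 1/5*30)**2 = (1105 - 6)**2 = 1099**2 = 1207801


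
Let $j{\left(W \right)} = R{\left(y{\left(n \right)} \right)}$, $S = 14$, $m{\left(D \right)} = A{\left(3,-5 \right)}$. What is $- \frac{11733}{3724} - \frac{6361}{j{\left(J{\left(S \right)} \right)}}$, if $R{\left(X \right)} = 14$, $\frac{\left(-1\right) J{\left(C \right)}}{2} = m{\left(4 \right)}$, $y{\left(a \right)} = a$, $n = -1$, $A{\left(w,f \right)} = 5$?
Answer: $- \frac{1703759}{3724} \approx -457.51$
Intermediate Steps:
$m{\left(D \right)} = 5$
$J{\left(C \right)} = -10$ ($J{\left(C \right)} = \left(-2\right) 5 = -10$)
$j{\left(W \right)} = 14$
$- \frac{11733}{3724} - \frac{6361}{j{\left(J{\left(S \right)} \right)}} = - \frac{11733}{3724} - \frac{6361}{14} = - \frac{1703759}{3724}$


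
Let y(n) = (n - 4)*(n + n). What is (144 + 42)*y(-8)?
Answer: 35712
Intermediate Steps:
y(n) = 2*n*(-4 + n) (y(n) = (-4 + n)*(2*n) = 2*n*(-4 + n))
(144 + 42)*y(-8) = (144 + 42)*(2*(-8)*(-4 - 8)) = 186*(2*(-8)*(-12)) = 186*192 = 35712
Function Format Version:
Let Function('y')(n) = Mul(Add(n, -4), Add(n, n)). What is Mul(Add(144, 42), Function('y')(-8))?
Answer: 35712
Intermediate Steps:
Function('y')(n) = Mul(2, n, Add(-4, n)) (Function('y')(n) = Mul(Add(-4, n), Mul(2, n)) = Mul(2, n, Add(-4, n)))
Mul(Add(144, 42), Function('y')(-8)) = Mul(Add(144, 42), Mul(2, -8, Add(-4, -8))) = Mul(186, Mul(2, -8, -12)) = Mul(186, 192) = 35712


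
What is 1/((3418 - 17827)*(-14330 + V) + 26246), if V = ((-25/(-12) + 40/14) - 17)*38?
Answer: 14/2983544365 ≈ 4.6924e-9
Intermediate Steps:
V = -19247/42 (V = ((-25*(-1/12) + 40*(1/14)) - 17)*38 = ((25/12 + 20/7) - 17)*38 = (415/84 - 17)*38 = -1013/84*38 = -19247/42 ≈ -458.26)
1/((3418 - 17827)*(-14330 + V) + 26246) = 1/((3418 - 17827)*(-14330 - 19247/42) + 26246) = 1/(-14409*(-621107/42) + 26246) = 1/(2983176921/14 + 26246) = 1/(2983544365/14) = 14/2983544365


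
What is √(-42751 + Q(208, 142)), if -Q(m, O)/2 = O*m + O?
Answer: I*√102107 ≈ 319.54*I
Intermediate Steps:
Q(m, O) = -2*O - 2*O*m (Q(m, O) = -2*(O*m + O) = -2*(O + O*m) = -2*O - 2*O*m)
√(-42751 + Q(208, 142)) = √(-42751 - 2*142*(1 + 208)) = √(-42751 - 2*142*209) = √(-42751 - 59356) = √(-102107) = I*√102107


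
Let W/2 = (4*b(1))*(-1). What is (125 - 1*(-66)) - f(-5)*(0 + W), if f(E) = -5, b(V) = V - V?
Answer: 191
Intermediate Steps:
b(V) = 0
W = 0 (W = 2*((4*0)*(-1)) = 2*(0*(-1)) = 2*0 = 0)
(125 - 1*(-66)) - f(-5)*(0 + W) = (125 - 1*(-66)) - (-5)*(0 + 0) = (125 + 66) - (-5)*0 = 191 - 1*0 = 191 + 0 = 191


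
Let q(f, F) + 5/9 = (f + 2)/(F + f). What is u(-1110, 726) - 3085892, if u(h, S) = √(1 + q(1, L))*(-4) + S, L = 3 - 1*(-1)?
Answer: -3085166 - 4*√235/15 ≈ -3.0852e+6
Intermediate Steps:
L = 4 (L = 3 + 1 = 4)
q(f, F) = -5/9 + (2 + f)/(F + f) (q(f, F) = -5/9 + (f + 2)/(F + f) = -5/9 + (2 + f)/(F + f))
u(h, S) = S - 4*√235/15 (u(h, S) = √(1 + (18 - 5*4 + 4*1)/(9*(4 + 1)))*(-4) + S = √(1 + (⅑)*(18 - 20 + 4)/5)*(-4) + S = √(1 + (⅑)*(⅕)*2)*(-4) + S = √(1 + 2/45)*(-4) + S = √(47/45)*(-4) + S = (√235/15)*(-4) + S = -4*√235/15 + S = S - 4*√235/15)
u(-1110, 726) - 3085892 = (726 - 4*√235/15) - 3085892 = -3085166 - 4*√235/15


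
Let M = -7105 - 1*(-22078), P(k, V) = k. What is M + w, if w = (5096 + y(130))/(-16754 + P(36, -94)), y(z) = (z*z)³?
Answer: -185636872557/643 ≈ -2.8870e+8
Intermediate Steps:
y(z) = z⁶ (y(z) = (z²)³ = z⁶)
M = 14973 (M = -7105 + 22078 = 14973)
w = -185646500196/643 (w = (5096 + 130⁶)/(-16754 + 36) = (5096 + 4826809000000)/(-16718) = 4826809005096*(-1/16718) = -185646500196/643 ≈ -2.8872e+8)
M + w = 14973 - 185646500196/643 = -185636872557/643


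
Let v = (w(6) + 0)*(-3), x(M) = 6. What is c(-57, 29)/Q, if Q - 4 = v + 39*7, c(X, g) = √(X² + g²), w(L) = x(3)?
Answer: √4090/259 ≈ 0.24692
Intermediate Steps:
w(L) = 6
v = -18 (v = (6 + 0)*(-3) = 6*(-3) = -18)
Q = 259 (Q = 4 + (-18 + 39*7) = 4 + (-18 + 273) = 4 + 255 = 259)
c(-57, 29)/Q = √((-57)² + 29²)/259 = √(3249 + 841)*(1/259) = √4090*(1/259) = √4090/259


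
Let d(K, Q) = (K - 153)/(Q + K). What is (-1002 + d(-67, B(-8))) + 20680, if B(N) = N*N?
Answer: 59254/3 ≈ 19751.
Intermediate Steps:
B(N) = N²
d(K, Q) = (-153 + K)/(K + Q)
(-1002 + d(-67, B(-8))) + 20680 = (-1002 + (-153 - 67)/(-67 + (-8)²)) + 20680 = (-1002 - 220/(-67 + 64)) + 20680 = (-1002 - 220/(-3)) + 20680 = (-1002 - ⅓*(-220)) + 20680 = (-1002 + 220/3) + 20680 = -2786/3 + 20680 = 59254/3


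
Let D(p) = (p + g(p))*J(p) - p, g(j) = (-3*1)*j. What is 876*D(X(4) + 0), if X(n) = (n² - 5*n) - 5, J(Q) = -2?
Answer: -23652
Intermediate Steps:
g(j) = -3*j
X(n) = -5 + n² - 5*n
D(p) = 3*p (D(p) = (p - 3*p)*(-2) - p = -2*p*(-2) - p = 4*p - p = 3*p)
876*D(X(4) + 0) = 876*(3*((-5 + 4² - 5*4) + 0)) = 876*(3*((-5 + 16 - 20) + 0)) = 876*(3*(-9 + 0)) = 876*(3*(-9)) = 876*(-27) = -23652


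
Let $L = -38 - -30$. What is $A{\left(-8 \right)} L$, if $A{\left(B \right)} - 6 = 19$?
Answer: $-200$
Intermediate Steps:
$L = -8$ ($L = -38 + 30 = -8$)
$A{\left(B \right)} = 25$ ($A{\left(B \right)} = 6 + 19 = 25$)
$A{\left(-8 \right)} L = 25 \left(-8\right) = -200$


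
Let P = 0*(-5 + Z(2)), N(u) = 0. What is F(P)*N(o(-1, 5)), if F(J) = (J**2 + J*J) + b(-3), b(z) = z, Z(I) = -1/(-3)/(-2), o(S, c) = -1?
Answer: 0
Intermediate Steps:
Z(I) = -1/6 (Z(I) = -1*(-1/3)*(-1/2) = (1/3)*(-1/2) = -1/6)
P = 0 (P = 0*(-5 - 1/6) = 0*(-31/6) = 0)
F(J) = -3 + 2*J**2 (F(J) = (J**2 + J*J) - 3 = (J**2 + J**2) - 3 = 2*J**2 - 3 = -3 + 2*J**2)
F(P)*N(o(-1, 5)) = (-3 + 2*0**2)*0 = (-3 + 2*0)*0 = (-3 + 0)*0 = -3*0 = 0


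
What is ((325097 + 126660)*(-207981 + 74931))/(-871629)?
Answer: 20035422950/290543 ≈ 68959.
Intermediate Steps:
((325097 + 126660)*(-207981 + 74931))/(-871629) = (451757*(-133050))*(-1/871629) = -60106268850*(-1/871629) = 20035422950/290543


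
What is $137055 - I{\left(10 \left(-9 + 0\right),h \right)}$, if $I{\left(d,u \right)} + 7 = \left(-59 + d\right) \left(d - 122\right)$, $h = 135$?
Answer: $105474$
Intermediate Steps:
$I{\left(d,u \right)} = -7 + \left(-122 + d\right) \left(-59 + d\right)$ ($I{\left(d,u \right)} = -7 + \left(-59 + d\right) \left(d - 122\right) = -7 + \left(-59 + d\right) \left(-122 + d\right) = -7 + \left(-122 + d\right) \left(-59 + d\right)$)
$137055 - I{\left(10 \left(-9 + 0\right),h \right)} = 137055 - \left(7191 + \left(10 \left(-9 + 0\right)\right)^{2} - 181 \cdot 10 \left(-9 + 0\right)\right) = 137055 - \left(7191 + \left(10 \left(-9\right)\right)^{2} - 181 \cdot 10 \left(-9\right)\right) = 137055 - \left(7191 + \left(-90\right)^{2} - -16290\right) = 137055 - \left(7191 + 8100 + 16290\right) = 137055 - 31581 = 105474$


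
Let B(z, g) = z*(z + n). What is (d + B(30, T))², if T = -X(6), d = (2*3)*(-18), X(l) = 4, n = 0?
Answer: 627264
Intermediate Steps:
d = -108 (d = 6*(-18) = -108)
T = -4 (T = -1*4 = -4)
B(z, g) = z² (B(z, g) = z*(z + 0) = z*z = z²)
(d + B(30, T))² = (-108 + 30²)² = (-108 + 900)² = 792² = 627264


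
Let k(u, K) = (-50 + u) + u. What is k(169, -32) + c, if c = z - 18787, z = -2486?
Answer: -20985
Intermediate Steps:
k(u, K) = -50 + 2*u
c = -21273 (c = -2486 - 18787 = -21273)
k(169, -32) + c = (-50 + 2*169) - 21273 = (-50 + 338) - 21273 = 288 - 21273 = -20985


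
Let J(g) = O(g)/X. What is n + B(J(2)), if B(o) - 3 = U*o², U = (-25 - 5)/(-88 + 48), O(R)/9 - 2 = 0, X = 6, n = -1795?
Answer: -7141/4 ≈ -1785.3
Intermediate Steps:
O(R) = 18 (O(R) = 18 + 9*0 = 18 + 0 = 18)
U = ¾ (U = -30/(-40) = -30*(-1/40) = ¾ ≈ 0.75000)
J(g) = 3 (J(g) = 18/6 = 18*(⅙) = 3)
B(o) = 3 + 3*o²/4
n + B(J(2)) = -1795 + (3 + (¾)*3²) = -1795 + (3 + (¾)*9) = -1795 + (3 + 27/4) = -1795 + 39/4 = -7141/4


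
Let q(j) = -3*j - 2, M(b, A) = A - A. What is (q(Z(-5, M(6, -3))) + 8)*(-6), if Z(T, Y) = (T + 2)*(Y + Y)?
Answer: -36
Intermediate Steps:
M(b, A) = 0
Z(T, Y) = 2*Y*(2 + T) (Z(T, Y) = (2 + T)*(2*Y) = 2*Y*(2 + T))
q(j) = -2 - 3*j
(q(Z(-5, M(6, -3))) + 8)*(-6) = ((-2 - 6*0*(2 - 5)) + 8)*(-6) = ((-2 - 6*0*(-3)) + 8)*(-6) = ((-2 - 3*0) + 8)*(-6) = ((-2 + 0) + 8)*(-6) = (-2 + 8)*(-6) = 6*(-6) = -36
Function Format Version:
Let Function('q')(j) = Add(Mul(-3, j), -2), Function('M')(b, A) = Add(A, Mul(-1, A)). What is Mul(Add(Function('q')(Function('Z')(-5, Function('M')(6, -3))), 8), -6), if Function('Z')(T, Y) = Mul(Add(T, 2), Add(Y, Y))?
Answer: -36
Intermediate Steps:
Function('M')(b, A) = 0
Function('Z')(T, Y) = Mul(2, Y, Add(2, T)) (Function('Z')(T, Y) = Mul(Add(2, T), Mul(2, Y)) = Mul(2, Y, Add(2, T)))
Function('q')(j) = Add(-2, Mul(-3, j))
Mul(Add(Function('q')(Function('Z')(-5, Function('M')(6, -3))), 8), -6) = Mul(Add(Add(-2, Mul(-3, Mul(2, 0, Add(2, -5)))), 8), -6) = Mul(Add(Add(-2, Mul(-3, Mul(2, 0, -3))), 8), -6) = Mul(Add(Add(-2, Mul(-3, 0)), 8), -6) = Mul(Add(Add(-2, 0), 8), -6) = Mul(Add(-2, 8), -6) = Mul(6, -6) = -36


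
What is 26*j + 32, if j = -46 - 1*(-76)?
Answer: 812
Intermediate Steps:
j = 30 (j = -46 + 76 = 30)
26*j + 32 = 26*30 + 32 = 780 + 32 = 812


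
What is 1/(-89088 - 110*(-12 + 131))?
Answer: -1/102178 ≈ -9.7868e-6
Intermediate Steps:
1/(-89088 - 110*(-12 + 131)) = 1/(-89088 - 110*119) = 1/(-89088 - 13090) = 1/(-102178) = -1/102178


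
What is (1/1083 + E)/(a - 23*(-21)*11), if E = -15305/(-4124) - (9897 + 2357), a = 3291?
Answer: -54713362729/38427976368 ≈ -1.4238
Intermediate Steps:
E = -50520191/4124 (E = -15305*(-1/4124) - 1*12254 = 15305/4124 - 12254 = -50520191/4124 ≈ -12250.)
(1/1083 + E)/(a - 23*(-21)*11) = (1/1083 - 50520191/4124)/(3291 - 23*(-21)*11) = (1/1083 - 50520191/4124)/(3291 + 483*11) = -54713362729/(4466292*(3291 + 5313)) = -54713362729/4466292/8604 = -54713362729/4466292*1/8604 = -54713362729/38427976368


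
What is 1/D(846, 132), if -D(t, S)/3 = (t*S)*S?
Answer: -1/44222112 ≈ -2.2613e-8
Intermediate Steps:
D(t, S) = -3*t*S**2 (D(t, S) = -3*t*S*S = -3*S*t*S = -3*t*S**2)
1/D(846, 132) = 1/(-3*846*132**2) = 1/(-3*846*17424) = 1/(-44222112) = -1/44222112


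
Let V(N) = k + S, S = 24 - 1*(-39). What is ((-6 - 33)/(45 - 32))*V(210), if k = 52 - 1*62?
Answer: -159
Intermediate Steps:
S = 63 (S = 24 + 39 = 63)
k = -10 (k = 52 - 62 = -10)
V(N) = 53 (V(N) = -10 + 63 = 53)
((-6 - 33)/(45 - 32))*V(210) = ((-6 - 33)/(45 - 32))*53 = -39/13*53 = -39*1/13*53 = -3*53 = -159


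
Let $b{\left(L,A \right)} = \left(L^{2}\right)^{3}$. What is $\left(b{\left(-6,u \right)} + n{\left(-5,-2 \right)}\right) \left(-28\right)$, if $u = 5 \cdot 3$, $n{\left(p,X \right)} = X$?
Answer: $-1306312$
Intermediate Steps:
$u = 15$
$b{\left(L,A \right)} = L^{6}$
$\left(b{\left(-6,u \right)} + n{\left(-5,-2 \right)}\right) \left(-28\right) = \left(\left(-6\right)^{6} - 2\right) \left(-28\right) = \left(46656 - 2\right) \left(-28\right) = 46654 \left(-28\right) = -1306312$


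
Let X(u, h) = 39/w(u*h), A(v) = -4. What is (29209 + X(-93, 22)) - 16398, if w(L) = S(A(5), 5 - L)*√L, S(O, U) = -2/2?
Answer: 12811 + 13*I*√2046/682 ≈ 12811.0 + 0.86221*I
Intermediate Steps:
S(O, U) = -1 (S(O, U) = -2*½ = -1)
w(L) = -√L
X(u, h) = -39/√(h*u) (X(u, h) = 39/((-√(u*h))) = 39/((-√(h*u))) = 39*(-1/√(h*u)) = -39/√(h*u))
(29209 + X(-93, 22)) - 16398 = (29209 - 39*(-I*√2046/2046)) - 16398 = (29209 - (-13)*I*√2046/682) - 16398 = (29209 + 13*I*√2046/682) - 16398 = 12811 + 13*I*√2046/682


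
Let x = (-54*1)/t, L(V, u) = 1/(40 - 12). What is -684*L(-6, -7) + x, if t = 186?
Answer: -5364/217 ≈ -24.719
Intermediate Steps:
L(V, u) = 1/28
x = -9/31 (x = -54*1/186 = -9/31 ≈ -0.29032)
-684*L(-6, -7) + x = -684*1/28 - 9/31 = -171/7 - 9/31 = -5364/217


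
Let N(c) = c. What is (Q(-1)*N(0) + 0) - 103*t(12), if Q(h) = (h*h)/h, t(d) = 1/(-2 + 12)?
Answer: -103/10 ≈ -10.300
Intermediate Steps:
t(d) = 1/10
Q(h) = h (Q(h) = h**2/h = h)
(Q(-1)*N(0) + 0) - 103*t(12) = (-1*0 + 0) - 103*1/10 = (0 + 0) - 103/10 = 0 - 103/10 = -103/10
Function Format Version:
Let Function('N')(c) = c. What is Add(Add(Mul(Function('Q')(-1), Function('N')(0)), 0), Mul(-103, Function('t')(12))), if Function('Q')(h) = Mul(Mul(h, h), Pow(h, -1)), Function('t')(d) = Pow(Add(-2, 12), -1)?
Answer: Rational(-103, 10) ≈ -10.300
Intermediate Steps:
Function('t')(d) = Rational(1, 10) (Function('t')(d) = Pow(10, -1) = Rational(1, 10))
Function('Q')(h) = h (Function('Q')(h) = Mul(Pow(h, 2), Pow(h, -1)) = h)
Add(Add(Mul(Function('Q')(-1), Function('N')(0)), 0), Mul(-103, Function('t')(12))) = Add(Add(Mul(-1, 0), 0), Mul(-103, Rational(1, 10))) = Add(Add(0, 0), Rational(-103, 10)) = Add(0, Rational(-103, 10)) = Rational(-103, 10)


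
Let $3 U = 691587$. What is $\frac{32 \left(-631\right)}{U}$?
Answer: $- \frac{20192}{230529} \approx -0.08759$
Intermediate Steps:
$U = 230529$ ($U = \frac{1}{3} \cdot 691587 = 230529$)
$\frac{32 \left(-631\right)}{U} = \frac{32 \left(-631\right)}{230529} = \left(-20192\right) \frac{1}{230529} = - \frac{20192}{230529}$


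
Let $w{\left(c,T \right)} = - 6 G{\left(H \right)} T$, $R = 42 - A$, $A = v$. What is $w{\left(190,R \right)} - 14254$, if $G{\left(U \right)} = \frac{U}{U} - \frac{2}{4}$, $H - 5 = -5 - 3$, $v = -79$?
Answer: $-14617$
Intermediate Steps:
$H = -3$ ($H = 5 - 8 = -3$)
$A = -79$
$G{\left(U \right)} = \frac{1}{2}$ ($G{\left(U \right)} = 1 - \frac{1}{2} = \frac{1}{2}$)
$R = 121$ ($R = 42 - -79 = 42 + 79 = 121$)
$w{\left(c,T \right)} = - 3 T$ ($w{\left(c,T \right)} = \left(-6\right) \frac{1}{2} T = - 3 T$)
$w{\left(190,R \right)} - 14254 = \left(-3\right) 121 - 14254 = -363 - 14254 = -14617$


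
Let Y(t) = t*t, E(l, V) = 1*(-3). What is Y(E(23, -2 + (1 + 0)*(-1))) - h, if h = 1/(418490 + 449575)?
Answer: 7812584/868065 ≈ 9.0000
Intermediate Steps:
E(l, V) = -3
Y(t) = t²
h = 1/868065 ≈ 1.1520e-6
Y(E(23, -2 + (1 + 0)*(-1))) - h = (-3)² - 1*1/868065 = 9 - 1/868065 = 7812584/868065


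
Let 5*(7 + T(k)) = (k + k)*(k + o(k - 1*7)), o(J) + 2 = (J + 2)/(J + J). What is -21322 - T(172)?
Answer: -27262799/825 ≈ -33046.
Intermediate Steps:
o(J) = -2 + (2 + J)/(2*J) (o(J) = -2 + (J + 2)/(J + J) = -2 + (2 + J)/((2*J)) = -2 + (2 + J)*(1/(2*J)) = -2 + (2 + J)/(2*J))
T(k) = -7 + 2*k*(-3/2 + k + 1/(-7 + k))/5 (T(k) = -7 + ((k + k)*(k + (-3/2 + 1/(k - 1*7))))/5 = -7 + ((2*k)*(k + (-3/2 + 1/(k - 7))))/5 = -7 + ((2*k)*(k + (-3/2 + 1/(-7 + k))))/5 = -7 + ((2*k)*(-3/2 + k + 1/(-7 + k)))/5 = -7 + (2*k*(-3/2 + k + 1/(-7 + k)))/5 = -7 + 2*k*(-3/2 + k + 1/(-7 + k))/5)
-21322 - T(172) = -21322 - (245 - 17*172**2 - 12*172 + 2*172**3)/(5*(-7 + 172)) = -21322 - (245 - 17*29584 - 2064 + 2*5088448)/(5*165) = -21322 - (245 - 502928 - 2064 + 10176896)/(5*165) = -21322 - 9672149/(5*165) = -21322 - 1*9672149/825 = -21322 - 9672149/825 = -27262799/825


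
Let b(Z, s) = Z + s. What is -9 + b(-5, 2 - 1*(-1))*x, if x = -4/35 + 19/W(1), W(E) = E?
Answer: -1637/35 ≈ -46.771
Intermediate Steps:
x = 661/35 (x = -4/35 + 19/1 = -4*1/35 + 19*1 = -4/35 + 19 = 661/35 ≈ 18.886)
-9 + b(-5, 2 - 1*(-1))*x = -9 + (-5 + (2 - 1*(-1)))*(661/35) = -9 + (-5 + (2 + 1))*(661/35) = -9 + (-5 + 3)*(661/35) = -9 - 2*661/35 = -9 - 1322/35 = -1637/35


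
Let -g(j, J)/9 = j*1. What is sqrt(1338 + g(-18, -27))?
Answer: 10*sqrt(15) ≈ 38.730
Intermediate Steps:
g(j, J) = -9*j
sqrt(1338 + g(-18, -27)) = sqrt(1338 - 9*(-18)) = sqrt(1338 + 162) = sqrt(1500) = 10*sqrt(15)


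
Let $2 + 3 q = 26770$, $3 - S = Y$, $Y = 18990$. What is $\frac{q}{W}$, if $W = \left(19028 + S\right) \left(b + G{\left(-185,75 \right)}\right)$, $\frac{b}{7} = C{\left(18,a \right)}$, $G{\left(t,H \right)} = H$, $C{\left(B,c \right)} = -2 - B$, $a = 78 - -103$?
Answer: $- \frac{26768}{7995} \approx -3.3481$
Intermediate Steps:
$a = 181$ ($a = 78 + 103 = 181$)
$S = -18987$ ($S = 3 - 18990 = -18987$)
$q = \frac{26768}{3}$ ($q = - \frac{2}{3} + \frac{1}{3} \cdot 26770 = - \frac{2}{3} + \frac{26770}{3} = \frac{26768}{3} \approx 8922.7$)
$b = -140$ ($b = 7 \left(-2 - 18\right) = 7 \left(-20\right) = -140$)
$W = -2665$ ($W = \left(19028 - 18987\right) \left(-140 + 75\right) = 41 \left(-65\right) = -2665$)
$\frac{q}{W} = \frac{26768}{3 \left(-2665\right)} = \frac{26768}{3} \left(- \frac{1}{2665}\right) = - \frac{26768}{7995}$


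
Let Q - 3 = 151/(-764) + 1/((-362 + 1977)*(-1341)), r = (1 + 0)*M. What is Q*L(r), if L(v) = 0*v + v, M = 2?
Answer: 4636795051/827303130 ≈ 5.6047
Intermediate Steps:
r = 2 (r = (1 + 0)*2 = 1*2 = 2)
L(v) = v (L(v) = 0 + v = v)
Q = 4636795051/1654606260 (Q = 3 + (151/(-764) + 1/((-362 + 1977)*(-1341))) = 3 + (151*(-1/764) - 1/1341/1615) = 3 + (-151/764 + (1/1615)*(-1/1341)) = 3 + (-151/764 - 1/2165715) = 3 - 327023729/1654606260 = 4636795051/1654606260 ≈ 2.8024)
Q*L(r) = (4636795051/1654606260)*2 = 4636795051/827303130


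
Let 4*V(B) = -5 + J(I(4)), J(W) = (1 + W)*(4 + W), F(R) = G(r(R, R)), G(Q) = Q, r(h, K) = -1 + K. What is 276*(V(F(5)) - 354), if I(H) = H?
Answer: -95289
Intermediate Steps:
F(R) = -1 + R
V(B) = 35/4 (V(B) = (-5 + (4 + 4² + 5*4))/4 = (-5 + (4 + 16 + 20))/4 = (-5 + 40)/4 = (¼)*35 = 35/4)
276*(V(F(5)) - 354) = 276*(35/4 - 354) = 276*(-1381/4) = -95289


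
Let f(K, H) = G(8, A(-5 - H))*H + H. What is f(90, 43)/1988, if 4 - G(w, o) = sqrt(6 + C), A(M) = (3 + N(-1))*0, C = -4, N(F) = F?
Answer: 215/1988 - 43*sqrt(2)/1988 ≈ 0.077560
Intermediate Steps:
A(M) = 0 (A(M) = (3 - 1)*0 = 2*0 = 0)
G(w, o) = 4 - sqrt(2) (G(w, o) = 4 - sqrt(6 - 4) = 4 - sqrt(2))
f(K, H) = H + H*(4 - sqrt(2)) (f(K, H) = (4 - sqrt(2))*H + H = H*(4 - sqrt(2)) + H = H + H*(4 - sqrt(2)))
f(90, 43)/1988 = (43*(5 - sqrt(2)))/1988 = (215 - 43*sqrt(2))*(1/1988) = 215/1988 - 43*sqrt(2)/1988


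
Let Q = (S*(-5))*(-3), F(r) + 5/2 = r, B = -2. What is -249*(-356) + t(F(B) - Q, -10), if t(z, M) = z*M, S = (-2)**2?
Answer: 89289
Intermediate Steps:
F(r) = -5/2 + r
S = 4
Q = 60 (Q = (4*(-5))*(-3) = -20*(-3) = 60)
t(z, M) = M*z
-249*(-356) + t(F(B) - Q, -10) = -249*(-356) - 10*((-5/2 - 2) - 1*60) = 88644 - 10*(-9/2 - 60) = 88644 - 10*(-129/2) = 88644 + 645 = 89289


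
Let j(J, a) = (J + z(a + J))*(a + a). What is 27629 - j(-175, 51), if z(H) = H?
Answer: 58127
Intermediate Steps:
j(J, a) = 2*a*(a + 2*J) (j(J, a) = (J + (a + J))*(a + a) = (J + (J + a))*(2*a) = (a + 2*J)*(2*a) = 2*a*(a + 2*J))
27629 - j(-175, 51) = 27629 - 2*51*(51 + 2*(-175)) = 27629 - 2*51*(51 - 350) = 27629 - 2*51*(-299) = 27629 - 1*(-30498) = 27629 + 30498 = 58127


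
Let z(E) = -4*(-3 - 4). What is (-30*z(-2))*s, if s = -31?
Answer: 26040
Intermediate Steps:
z(E) = 28 (z(E) = -4*(-7) = 28)
(-30*z(-2))*s = -30*28*(-31) = -840*(-31) = 26040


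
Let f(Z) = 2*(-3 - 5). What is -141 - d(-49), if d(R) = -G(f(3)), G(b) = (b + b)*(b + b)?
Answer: 883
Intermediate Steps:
f(Z) = -16 (f(Z) = 2*(-8) = -16)
G(b) = 4*b² (G(b) = (2*b)*(2*b) = 4*b²)
d(R) = -1024 (d(R) = -4*(-16)² = -4*256 = -1*1024 = -1024)
-141 - d(-49) = -141 - 1*(-1024) = -141 + 1024 = 883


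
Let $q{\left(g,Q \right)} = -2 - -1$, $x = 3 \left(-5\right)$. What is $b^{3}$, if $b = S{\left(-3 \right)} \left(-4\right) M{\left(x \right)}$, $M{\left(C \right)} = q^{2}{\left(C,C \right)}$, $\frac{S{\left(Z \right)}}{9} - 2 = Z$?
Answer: $46656$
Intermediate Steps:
$x = -15$
$q{\left(g,Q \right)} = -1$ ($q{\left(g,Q \right)} = -2 + 1 = -1$)
$S{\left(Z \right)} = 18 + 9 Z$
$M{\left(C \right)} = 1$ ($M{\left(C \right)} = \left(-1\right)^{2} = 1$)
$b = 36$ ($b = \left(18 + 9 \left(-3\right)\right) \left(-4\right) 1 = \left(18 - 27\right) \left(-4\right) 1 = \left(-9\right) \left(-4\right) 1 = 36 \cdot 1 = 36$)
$b^{3} = 36^{3} = 46656$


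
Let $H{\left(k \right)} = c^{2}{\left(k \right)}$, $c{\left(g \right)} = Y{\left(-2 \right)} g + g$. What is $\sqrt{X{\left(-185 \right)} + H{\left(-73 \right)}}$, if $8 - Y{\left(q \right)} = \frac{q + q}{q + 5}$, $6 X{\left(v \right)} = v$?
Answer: $\frac{\sqrt{20483566}}{6} \approx 754.31$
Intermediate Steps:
$X{\left(v \right)} = \frac{v}{6}$
$Y{\left(q \right)} = 8 - \frac{2 q}{5 + q}$ ($Y{\left(q \right)} = 8 - \frac{q + q}{q + 5} = 8 - \frac{2 q}{5 + q}$)
$c{\left(g \right)} = \frac{31 g}{3}$ ($c{\left(g \right)} = \frac{2 \left(20 + 3 \left(-2\right)\right)}{5 - 2} g + g = \frac{2 \left(20 - 6\right)}{3} g + g = 2 \cdot \frac{1}{3} \cdot 14 g + g = \frac{28 g}{3} + g = \frac{31 g}{3}$)
$H{\left(k \right)} = \frac{961 k^{2}}{9}$ ($H{\left(k \right)} = \left(\frac{31 k}{3}\right)^{2} = \frac{961 k^{2}}{9}$)
$\sqrt{X{\left(-185 \right)} + H{\left(-73 \right)}} = \sqrt{\frac{1}{6} \left(-185\right) + \frac{961 \left(-73\right)^{2}}{9}} = \sqrt{- \frac{185}{6} + \frac{961}{9} \cdot 5329} = \sqrt{- \frac{185}{6} + \frac{5121169}{9}} = \sqrt{\frac{10241783}{18}} = \frac{\sqrt{20483566}}{6}$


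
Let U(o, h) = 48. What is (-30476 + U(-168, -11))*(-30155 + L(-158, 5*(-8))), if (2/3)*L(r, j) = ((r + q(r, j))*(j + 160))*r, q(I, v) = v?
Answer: -170426163020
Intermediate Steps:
L(r, j) = 3*r*(160 + j)*(j + r)/2 (L(r, j) = 3*(((r + j)*(j + 160))*r)/2 = 3*(((j + r)*(160 + j))*r)/2 = 3*(((160 + j)*(j + r))*r)/2 = 3*(r*(160 + j)*(j + r))/2 = 3*r*(160 + j)*(j + r)/2)
(-30476 + U(-168, -11))*(-30155 + L(-158, 5*(-8))) = (-30476 + 48)*(-30155 + (3/2)*(-158)*((5*(-8))**2 + 160*(5*(-8)) + 160*(-158) + (5*(-8))*(-158))) = -30428*(-30155 + (3/2)*(-158)*((-40)**2 + 160*(-40) - 25280 - 40*(-158))) = -30428*(-30155 + (3/2)*(-158)*(1600 - 6400 - 25280 + 6320)) = -30428*(-30155 + (3/2)*(-158)*(-23760)) = -30428*(-30155 + 5631120) = -30428*5600965 = -170426163020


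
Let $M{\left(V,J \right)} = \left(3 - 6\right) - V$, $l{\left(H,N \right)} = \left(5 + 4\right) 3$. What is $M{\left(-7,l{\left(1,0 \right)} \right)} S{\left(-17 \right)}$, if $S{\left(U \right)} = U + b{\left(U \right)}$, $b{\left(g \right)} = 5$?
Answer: $-48$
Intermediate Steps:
$l{\left(H,N \right)} = 27$ ($l{\left(H,N \right)} = 9 \cdot 3 = 27$)
$M{\left(V,J \right)} = -3 - V$ ($M{\left(V,J \right)} = \left(3 - 6\right) - V = -3 - V$)
$S{\left(U \right)} = 5 + U$ ($S{\left(U \right)} = U + 5 = 5 + U$)
$M{\left(-7,l{\left(1,0 \right)} \right)} S{\left(-17 \right)} = \left(-3 - -7\right) \left(5 - 17\right) = \left(-3 + 7\right) \left(-12\right) = 4 \left(-12\right) = -48$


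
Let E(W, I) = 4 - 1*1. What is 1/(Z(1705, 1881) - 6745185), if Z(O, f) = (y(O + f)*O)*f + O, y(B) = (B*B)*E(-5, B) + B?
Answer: 1/123735793560790 ≈ 8.0817e-15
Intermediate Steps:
E(W, I) = 3 (E(W, I) = 4 - 1 = 3)
y(B) = B + 3*B² (y(B) = (B*B)*3 + B = B²*3 + B = 3*B² + B = B + 3*B²)
Z(O, f) = O + O*f*(O + f)*(1 + 3*O + 3*f) (Z(O, f) = (((O + f)*(1 + 3*(O + f)))*O)*f + O = (((O + f)*(1 + (3*O + 3*f)))*O)*f + O = (((O + f)*(1 + 3*O + 3*f))*O)*f + O = (O*(O + f)*(1 + 3*O + 3*f))*f + O = O*f*(O + f)*(1 + 3*O + 3*f) + O = O + O*f*(O + f)*(1 + 3*O + 3*f))
1/(Z(1705, 1881) - 6745185) = 1/(1705*(1 + 1881*(1705 + 1881)*(1 + 3*1705 + 3*1881)) - 6745185) = 1/(1705*(1 + 1881*3586*(1 + 5115 + 5643)) - 6745185) = 1/(1705*(1 + 1881*3586*10759) - 6745185) = 1/(1705*(1 + 72572316894) - 6745185) = 1/(1705*72572316895 - 6745185) = 1/(123735800305975 - 6745185) = 1/123735793560790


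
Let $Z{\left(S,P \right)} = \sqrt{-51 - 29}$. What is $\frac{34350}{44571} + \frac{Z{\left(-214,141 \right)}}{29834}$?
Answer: $\frac{11450}{14857} + \frac{2 i \sqrt{5}}{14917} \approx 0.77068 + 0.0002998 i$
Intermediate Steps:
$Z{\left(S,P \right)} = 4 i \sqrt{5}$ ($Z{\left(S,P \right)} = \sqrt{-80} = 4 i \sqrt{5}$)
$\frac{34350}{44571} + \frac{Z{\left(-214,141 \right)}}{29834} = \frac{34350}{44571} + \frac{4 i \sqrt{5}}{29834} = 34350 \cdot \frac{1}{44571} + 4 i \sqrt{5} \cdot \frac{1}{29834} = \frac{11450}{14857} + \frac{2 i \sqrt{5}}{14917}$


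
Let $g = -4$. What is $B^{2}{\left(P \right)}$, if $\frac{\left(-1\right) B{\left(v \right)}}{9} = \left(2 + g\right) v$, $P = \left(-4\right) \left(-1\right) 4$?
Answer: $82944$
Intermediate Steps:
$P = 16$ ($P = 4 \cdot 4 = 16$)
$B{\left(v \right)} = 18 v$ ($B{\left(v \right)} = - 9 \left(2 - 4\right) v = - 9 \left(- 2 v\right) = 18 v$)
$B^{2}{\left(P \right)} = \left(18 \cdot 16\right)^{2} = 288^{2} = 82944$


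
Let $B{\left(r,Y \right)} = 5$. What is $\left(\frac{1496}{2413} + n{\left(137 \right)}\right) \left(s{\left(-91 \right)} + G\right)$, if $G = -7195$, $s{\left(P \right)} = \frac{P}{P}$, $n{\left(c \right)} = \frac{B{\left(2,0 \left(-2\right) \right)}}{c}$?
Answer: $- \frac{1561220298}{330581} \approx -4722.7$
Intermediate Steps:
$n{\left(c \right)} = \frac{5}{c}$
$s{\left(P \right)} = 1$
$\left(\frac{1496}{2413} + n{\left(137 \right)}\right) \left(s{\left(-91 \right)} + G\right) = \left(\frac{1496}{2413} + \frac{5}{137}\right) \left(1 - 7195\right) = \left(1496 \cdot \frac{1}{2413} + 5 \cdot \frac{1}{137}\right) \left(-7194\right) = \left(\frac{1496}{2413} + \frac{5}{137}\right) \left(-7194\right) = \frac{217017}{330581} \left(-7194\right) = - \frac{1561220298}{330581}$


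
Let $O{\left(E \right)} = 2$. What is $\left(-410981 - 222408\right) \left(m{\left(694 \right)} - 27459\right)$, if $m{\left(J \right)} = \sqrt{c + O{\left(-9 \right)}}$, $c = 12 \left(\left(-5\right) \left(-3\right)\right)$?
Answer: $17392228551 - 633389 \sqrt{182} \approx 1.7384 \cdot 10^{10}$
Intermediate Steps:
$c = 180$ ($c = 12 \cdot 15 = 180$)
$m{\left(J \right)} = \sqrt{182}$ ($m{\left(J \right)} = \sqrt{180 + 2} = \sqrt{182}$)
$\left(-410981 - 222408\right) \left(m{\left(694 \right)} - 27459\right) = \left(-410981 - 222408\right) \left(\sqrt{182} - 27459\right) = - 633389 \left(-27459 + \sqrt{182}\right) = 17392228551 - 633389 \sqrt{182}$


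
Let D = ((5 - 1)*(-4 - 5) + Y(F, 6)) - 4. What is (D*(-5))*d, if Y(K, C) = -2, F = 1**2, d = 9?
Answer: 1890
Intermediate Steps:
F = 1
D = -42 (D = ((5 - 1)*(-4 - 5) - 2) - 4 = (4*(-9) - 2) - 4 = (-36 - 2) - 4 = -38 - 4 = -42)
(D*(-5))*d = -42*(-5)*9 = 210*9 = 1890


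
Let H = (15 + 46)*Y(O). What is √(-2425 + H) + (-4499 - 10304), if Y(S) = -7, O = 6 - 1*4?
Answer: -14803 + 2*I*√713 ≈ -14803.0 + 53.404*I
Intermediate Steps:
O = 2 (O = 6 - 4 = 2)
H = -427 (H = (15 + 46)*(-7) = 61*(-7) = -427)
√(-2425 + H) + (-4499 - 10304) = √(-2425 - 427) + (-4499 - 10304) = √(-2852) - 14803 = 2*I*√713 - 14803 = -14803 + 2*I*√713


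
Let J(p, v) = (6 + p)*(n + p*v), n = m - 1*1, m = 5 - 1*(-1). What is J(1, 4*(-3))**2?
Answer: 2401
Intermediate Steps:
m = 6 (m = 5 + 1 = 6)
n = 5 (n = 6 - 1*1 = 6 - 1 = 5)
J(p, v) = (5 + p*v)*(6 + p) (J(p, v) = (6 + p)*(5 + p*v) = (5 + p*v)*(6 + p))
J(1, 4*(-3))**2 = (30 + 5*1 + (4*(-3))*1**2 + 6*1*(4*(-3)))**2 = (30 + 5 - 12*1 + 6*1*(-12))**2 = (30 + 5 - 12 - 72)**2 = (-49)**2 = 2401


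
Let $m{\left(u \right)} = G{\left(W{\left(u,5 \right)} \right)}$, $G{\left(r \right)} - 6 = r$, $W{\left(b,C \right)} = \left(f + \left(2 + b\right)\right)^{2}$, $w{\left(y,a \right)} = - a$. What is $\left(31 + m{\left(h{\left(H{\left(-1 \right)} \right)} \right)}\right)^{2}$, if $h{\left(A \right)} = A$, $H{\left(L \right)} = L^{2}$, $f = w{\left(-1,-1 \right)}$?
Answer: $2809$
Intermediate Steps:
$f = 1$ ($f = \left(-1\right) \left(-1\right) = 1$)
$W{\left(b,C \right)} = \left(3 + b\right)^{2}$ ($W{\left(b,C \right)} = \left(1 + \left(2 + b\right)\right)^{2} = \left(3 + b\right)^{2}$)
$G{\left(r \right)} = 6 + r$
$m{\left(u \right)} = 6 + \left(3 + u\right)^{2}$
$\left(31 + m{\left(h{\left(H{\left(-1 \right)} \right)} \right)}\right)^{2} = \left(31 + \left(6 + \left(3 + \left(-1\right)^{2}\right)^{2}\right)\right)^{2} = \left(31 + \left(6 + \left(3 + 1\right)^{2}\right)\right)^{2} = \left(31 + \left(6 + 4^{2}\right)\right)^{2} = \left(31 + \left(6 + 16\right)\right)^{2} = \left(31 + 22\right)^{2} = 53^{2} = 2809$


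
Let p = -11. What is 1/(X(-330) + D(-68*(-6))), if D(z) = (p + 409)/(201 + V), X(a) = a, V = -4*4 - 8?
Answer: -177/58012 ≈ -0.0030511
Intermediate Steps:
V = -24 (V = -16 - 8 = -24)
D(z) = 398/177 (D(z) = (-11 + 409)/(201 - 24) = 398/177)
1/(X(-330) + D(-68*(-6))) = 1/(-330 + 398/177) = 1/(-58012/177) = -177/58012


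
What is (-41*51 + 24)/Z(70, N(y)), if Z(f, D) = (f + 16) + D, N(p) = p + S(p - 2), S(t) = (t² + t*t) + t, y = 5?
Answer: -2067/112 ≈ -18.455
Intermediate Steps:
S(t) = t + 2*t² (S(t) = (t² + t²) + t = 2*t² + t = t + 2*t²)
N(p) = p + (-3 + 2*p)*(-2 + p) (N(p) = p + (p - 2)*(1 + 2*(p - 2)) = p + (-2 + p)*(1 + 2*(-2 + p)) = p + (-2 + p)*(1 + (-4 + 2*p)) = p + (-2 + p)*(-3 + 2*p) = p + (-3 + 2*p)*(-2 + p))
Z(f, D) = 16 + D + f (Z(f, D) = (16 + f) + D = 16 + D + f)
(-41*51 + 24)/Z(70, N(y)) = (-41*51 + 24)/(16 + (5 + (-3 + 2*5)*(-2 + 5)) + 70) = (-2091 + 24)/(16 + (5 + (-3 + 10)*3) + 70) = -2067/(16 + (5 + 7*3) + 70) = -2067/(16 + (5 + 21) + 70) = -2067/(16 + 26 + 70) = -2067/112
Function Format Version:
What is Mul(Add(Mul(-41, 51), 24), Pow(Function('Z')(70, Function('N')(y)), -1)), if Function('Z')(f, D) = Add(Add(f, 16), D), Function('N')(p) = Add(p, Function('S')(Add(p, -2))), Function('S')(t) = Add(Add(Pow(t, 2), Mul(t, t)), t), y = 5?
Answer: Rational(-2067, 112) ≈ -18.455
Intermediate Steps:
Function('S')(t) = Add(t, Mul(2, Pow(t, 2))) (Function('S')(t) = Add(Add(Pow(t, 2), Pow(t, 2)), t) = Add(Mul(2, Pow(t, 2)), t) = Add(t, Mul(2, Pow(t, 2))))
Function('N')(p) = Add(p, Mul(Add(-3, Mul(2, p)), Add(-2, p))) (Function('N')(p) = Add(p, Mul(Add(p, -2), Add(1, Mul(2, Add(p, -2))))) = Add(p, Mul(Add(-2, p), Add(1, Mul(2, Add(-2, p))))) = Add(p, Mul(Add(-2, p), Add(1, Add(-4, Mul(2, p))))) = Add(p, Mul(Add(-2, p), Add(-3, Mul(2, p)))) = Add(p, Mul(Add(-3, Mul(2, p)), Add(-2, p))))
Function('Z')(f, D) = Add(16, D, f) (Function('Z')(f, D) = Add(Add(16, f), D) = Add(16, D, f))
Mul(Add(Mul(-41, 51), 24), Pow(Function('Z')(70, Function('N')(y)), -1)) = Mul(Add(Mul(-41, 51), 24), Pow(Add(16, Add(5, Mul(Add(-3, Mul(2, 5)), Add(-2, 5))), 70), -1)) = Mul(Add(-2091, 24), Pow(Add(16, Add(5, Mul(Add(-3, 10), 3)), 70), -1)) = Mul(-2067, Pow(Add(16, Add(5, Mul(7, 3)), 70), -1)) = Mul(-2067, Pow(Add(16, Add(5, 21), 70), -1)) = Mul(-2067, Pow(Add(16, 26, 70), -1)) = Mul(-2067, Pow(112, -1)) = Mul(-2067, Rational(1, 112)) = Rational(-2067, 112)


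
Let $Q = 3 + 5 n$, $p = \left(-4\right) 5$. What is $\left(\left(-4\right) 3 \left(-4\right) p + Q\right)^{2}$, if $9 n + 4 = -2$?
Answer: $\frac{8300161}{9} \approx 9.2224 \cdot 10^{5}$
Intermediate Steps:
$n = - \frac{2}{3}$ ($n = - \frac{4}{9} + \frac{1}{9} \left(-2\right) = - \frac{4}{9} - \frac{2}{9} = - \frac{2}{3} \approx -0.66667$)
$p = -20$
$Q = - \frac{1}{3}$ ($Q = 3 + 5 \left(- \frac{2}{3}\right) = 3 - \frac{10}{3} = - \frac{1}{3} \approx -0.33333$)
$\left(\left(-4\right) 3 \left(-4\right) p + Q\right)^{2} = \left(\left(-4\right) 3 \left(-4\right) \left(-20\right) - \frac{1}{3}\right)^{2} = \left(\left(-12\right) \left(-4\right) \left(-20\right) - \frac{1}{3}\right)^{2} = \left(48 \left(-20\right) - \frac{1}{3}\right)^{2} = \left(-960 - \frac{1}{3}\right)^{2} = \left(- \frac{2881}{3}\right)^{2} = \frac{8300161}{9}$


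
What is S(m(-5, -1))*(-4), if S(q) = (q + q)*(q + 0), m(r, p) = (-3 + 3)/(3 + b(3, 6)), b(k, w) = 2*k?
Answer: 0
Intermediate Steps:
m(r, p) = 0 (m(r, p) = (-3 + 3)/(3 + 2*3) = 0/(3 + 6) = 0/9 = 0*(⅑) = 0)
S(q) = 2*q² (S(q) = (2*q)*q = 2*q²)
S(m(-5, -1))*(-4) = (2*0²)*(-4) = (2*0)*(-4) = 0*(-4) = 0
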